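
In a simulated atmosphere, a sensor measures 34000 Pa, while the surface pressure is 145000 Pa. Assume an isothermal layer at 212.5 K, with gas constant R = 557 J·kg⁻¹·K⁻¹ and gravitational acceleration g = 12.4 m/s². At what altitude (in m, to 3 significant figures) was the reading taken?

Scale height: H = RT/g = 557 × 212.5 / 12.4 = 9545.4 m.
Invert the barometric formula: z = H ln(P₀/P).
P₀/P = 145000/34000 = 4.2647; ln(4.2647) = 1.4504.
z = 9545.4 × 1.4504 = 13845 m.

z ≈ 13800 m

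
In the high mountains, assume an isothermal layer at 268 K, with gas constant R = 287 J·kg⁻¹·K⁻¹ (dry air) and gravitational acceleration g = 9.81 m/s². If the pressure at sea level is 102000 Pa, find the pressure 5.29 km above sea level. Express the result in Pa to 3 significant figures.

P ≈ 51900 Pa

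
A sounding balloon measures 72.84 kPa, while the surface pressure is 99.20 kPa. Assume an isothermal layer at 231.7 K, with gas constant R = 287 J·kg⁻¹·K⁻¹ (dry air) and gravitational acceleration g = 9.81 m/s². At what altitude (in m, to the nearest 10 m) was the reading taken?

z ≈ 2090 m

Scale height: H = RT/g = 287 × 231.7 / 9.81 = 6778.6 m.
Invert the barometric formula: z = H ln(P₀/P).
P₀/P = 99.20/72.84 = 1.3619; ln(1.3619) = 0.30888.
z = 6778.6 × 0.30888 = 2093.8 m.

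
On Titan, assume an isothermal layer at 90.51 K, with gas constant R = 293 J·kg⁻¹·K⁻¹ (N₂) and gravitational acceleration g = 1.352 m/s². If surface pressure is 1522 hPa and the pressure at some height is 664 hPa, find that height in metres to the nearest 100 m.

Scale height: H = RT/g = 293 × 90.51 / 1.352 = 19615 m.
Invert the barometric formula: z = H ln(P₀/P).
P₀/P = 1522/664 = 2.2922; ln(2.2922) = 0.82951.
z = 19615 × 0.82951 = 16271 m.

z ≈ 16300 m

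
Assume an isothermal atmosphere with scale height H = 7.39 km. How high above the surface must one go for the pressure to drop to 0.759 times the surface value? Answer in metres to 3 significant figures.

Set P/P₀ = exp(−z/H) = 0.759, so z = −H ln(0.759).
−ln(0.759) = 0.27575; z = 7390.0 × 0.27575 = 2037.8 m.

z ≈ 2040 m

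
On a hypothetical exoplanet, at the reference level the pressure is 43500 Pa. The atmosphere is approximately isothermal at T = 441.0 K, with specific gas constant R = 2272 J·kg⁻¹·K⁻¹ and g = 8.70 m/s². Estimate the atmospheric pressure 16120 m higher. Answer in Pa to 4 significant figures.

Scale height: H = RT/g = 2272 × 441.0 / 8.70 = 115170 m.
Barometric formula: P = P₀ exp(−z/H).
z/H = 16120/115170 = 0.13997; exp(−0.13997) = 0.86938.
P = 43500 × 0.86938 = 37818 Pa.

P ≈ 37820 Pa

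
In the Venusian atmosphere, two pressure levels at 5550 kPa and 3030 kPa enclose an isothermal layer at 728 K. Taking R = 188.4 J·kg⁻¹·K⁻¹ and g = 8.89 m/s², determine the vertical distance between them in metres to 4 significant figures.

Δz ≈ 9338 m

Hypsometric equation: Δz = (R T̄/g) ln(P₁/P₂).
R T̄/g = 188.4 × 728 / 8.89 = 15428 m.
ln(5550/3030) = ln(1.8317) = 0.60524.
Δz = 15428 × 0.60524 = 9337.6 m.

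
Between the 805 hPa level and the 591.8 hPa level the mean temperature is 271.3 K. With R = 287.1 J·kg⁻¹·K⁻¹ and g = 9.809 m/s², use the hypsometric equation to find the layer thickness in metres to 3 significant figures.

Hypsometric equation: Δz = (R T̄/g) ln(P₁/P₂).
R T̄/g = 287.1 × 271.3 / 9.809 = 7940.7 m.
ln(805/591.8) = ln(1.3603) = 0.30771.
Δz = 7940.7 × 0.30771 = 2443.4 m.

Δz ≈ 2440 m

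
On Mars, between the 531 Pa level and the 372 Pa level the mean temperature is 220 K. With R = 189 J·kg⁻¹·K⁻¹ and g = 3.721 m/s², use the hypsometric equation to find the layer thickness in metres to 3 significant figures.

Δz ≈ 3980 m

Hypsometric equation: Δz = (R T̄/g) ln(P₁/P₂).
R T̄/g = 189 × 220 / 3.721 = 11174 m.
ln(531/372) = ln(1.4274) = 0.35585.
Δz = 11174 × 0.35585 = 3976.3 m.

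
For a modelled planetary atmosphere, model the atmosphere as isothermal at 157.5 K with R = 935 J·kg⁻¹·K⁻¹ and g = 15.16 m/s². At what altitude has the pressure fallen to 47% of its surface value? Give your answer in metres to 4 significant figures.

z ≈ 7334 m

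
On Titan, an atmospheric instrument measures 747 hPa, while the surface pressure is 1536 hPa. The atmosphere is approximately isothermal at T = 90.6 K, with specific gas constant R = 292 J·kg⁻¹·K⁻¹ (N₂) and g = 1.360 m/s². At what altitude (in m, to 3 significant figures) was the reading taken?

z ≈ 14000 m

Scale height: H = RT/g = 292 × 90.6 / 1.360 = 19452 m.
Invert the barometric formula: z = H ln(P₀/P).
P₀/P = 1536/747 = 2.0562; ln(2.0562) = 0.72086.
z = 19452 × 0.72086 = 14022 m.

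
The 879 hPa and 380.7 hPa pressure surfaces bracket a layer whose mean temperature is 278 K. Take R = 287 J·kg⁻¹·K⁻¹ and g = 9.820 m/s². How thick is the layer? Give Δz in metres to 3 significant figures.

Hypsometric equation: Δz = (R T̄/g) ln(P₁/P₂).
R T̄/g = 287 × 278 / 9.820 = 8124.8 m.
ln(879/380.7) = ln(2.3089) = 0.83677.
Δz = 8124.8 × 0.83677 = 6798.6 m.

Δz ≈ 6800 m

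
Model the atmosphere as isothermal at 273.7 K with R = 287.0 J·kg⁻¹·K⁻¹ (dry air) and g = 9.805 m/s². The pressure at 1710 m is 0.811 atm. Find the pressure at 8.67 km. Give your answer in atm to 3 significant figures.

Scale height: H = RT/g = 287.0 × 273.7 / 9.805 = 8011.4 m.
Between two levels, P₂ = P₁ exp(−Δz/H) with Δz = z₂ − z₁.
Δz = 8670.0 − 1710.0 = 6960.0 m; Δz/H = 6960.0/8011.4 = 0.86876.
P₂ = 0.811 × exp(−0.86876) = 0.811 × 0.41947 = 0.34019 atm.

P ≈ 0.340 atm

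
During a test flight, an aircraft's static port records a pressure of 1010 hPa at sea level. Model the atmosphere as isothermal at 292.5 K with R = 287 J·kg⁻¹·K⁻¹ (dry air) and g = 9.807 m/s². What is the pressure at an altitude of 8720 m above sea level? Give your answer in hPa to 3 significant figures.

Scale height: H = RT/g = 287 × 292.5 / 9.807 = 8560.0 m.
Barometric formula: P = P₀ exp(−z/H).
z/H = 8720.0/8560.0 = 1.0187; exp(−1.0187) = 0.36106.
P = 1010 × 0.36106 = 364.67 hPa.

P ≈ 365 hPa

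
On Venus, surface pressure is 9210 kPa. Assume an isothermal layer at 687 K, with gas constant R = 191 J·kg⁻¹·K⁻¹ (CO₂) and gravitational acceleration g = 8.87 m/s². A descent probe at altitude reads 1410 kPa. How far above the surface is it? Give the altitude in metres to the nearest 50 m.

z ≈ 27750 m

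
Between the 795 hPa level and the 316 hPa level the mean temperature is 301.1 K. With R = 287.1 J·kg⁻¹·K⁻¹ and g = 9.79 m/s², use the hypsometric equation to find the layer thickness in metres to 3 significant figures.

Hypsometric equation: Δz = (R T̄/g) ln(P₁/P₂).
R T̄/g = 287.1 × 301.1 / 9.79 = 8830.0 m.
ln(795/316) = ln(2.5158) = 0.92259.
Δz = 8830.0 × 0.92259 = 8146.5 m.

Δz ≈ 8150 m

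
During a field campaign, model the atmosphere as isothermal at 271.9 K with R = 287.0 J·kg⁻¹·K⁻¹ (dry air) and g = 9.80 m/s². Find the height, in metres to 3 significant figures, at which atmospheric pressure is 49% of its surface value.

Scale height: H = RT/g = 287.0 × 271.9 / 9.80 = 7962.8 m.
Set P/P₀ = exp(−z/H) = 0.49, so z = −H ln(0.49).
−ln(0.49) = 0.71335; z = 7962.8 × 0.71335 = 5680.3 m.

z ≈ 5680 m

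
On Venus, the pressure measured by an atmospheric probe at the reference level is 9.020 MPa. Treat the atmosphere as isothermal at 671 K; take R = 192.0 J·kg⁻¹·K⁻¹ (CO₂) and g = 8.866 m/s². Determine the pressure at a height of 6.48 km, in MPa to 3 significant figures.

P ≈ 5.77 MPa

Scale height: H = RT/g = 192.0 × 671 / 8.866 = 14531 m.
Barometric formula: P = P₀ exp(−z/H).
z/H = 6480.0/14531 = 0.44594; exp(−0.44594) = 0.64022.
P = 9.020 × 0.64022 = 5.7748 MPa.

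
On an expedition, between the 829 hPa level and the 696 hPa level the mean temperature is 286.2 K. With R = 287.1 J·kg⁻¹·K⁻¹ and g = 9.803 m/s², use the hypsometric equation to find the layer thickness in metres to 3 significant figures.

Δz ≈ 1470 m

Hypsometric equation: Δz = (R T̄/g) ln(P₁/P₂).
R T̄/g = 287.1 × 286.2 / 9.803 = 8381.9 m.
ln(829/696) = ln(1.1911) = 0.17488.
Δz = 8381.9 × 0.17488 = 1465.8 m.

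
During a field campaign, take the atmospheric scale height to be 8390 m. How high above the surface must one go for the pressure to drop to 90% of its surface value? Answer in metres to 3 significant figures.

Set P/P₀ = exp(−z/H) = 0.9, so z = −H ln(0.9).
−ln(0.9) = 0.10536; z = 8390.0 × 0.10536 = 883.97 m.

z ≈ 884 m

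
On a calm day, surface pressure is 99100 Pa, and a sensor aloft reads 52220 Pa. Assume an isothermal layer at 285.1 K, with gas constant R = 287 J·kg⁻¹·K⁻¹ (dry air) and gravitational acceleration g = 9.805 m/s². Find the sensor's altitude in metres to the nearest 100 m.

Scale height: H = RT/g = 287 × 285.1 / 9.805 = 8345.1 m.
Invert the barometric formula: z = H ln(P₀/P).
P₀/P = 99100/52220 = 1.8977; ln(1.8977) = 0.64064.
z = 8345.1 × 0.64064 = 5346.2 m.

z ≈ 5300 m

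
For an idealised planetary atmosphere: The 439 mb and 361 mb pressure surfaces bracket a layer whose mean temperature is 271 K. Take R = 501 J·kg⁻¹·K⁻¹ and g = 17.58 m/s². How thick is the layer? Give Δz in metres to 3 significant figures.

Hypsometric equation: Δz = (R T̄/g) ln(P₁/P₂).
R T̄/g = 501 × 271 / 17.58 = 7723.0 m.
ln(439/361) = ln(1.2161) = 0.19565.
Δz = 7723.0 × 0.19565 = 1511.0 m.

Δz ≈ 1510 m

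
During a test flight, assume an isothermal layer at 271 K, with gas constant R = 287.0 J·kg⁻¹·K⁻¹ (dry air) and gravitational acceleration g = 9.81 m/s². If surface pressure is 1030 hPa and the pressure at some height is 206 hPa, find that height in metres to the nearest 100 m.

Scale height: H = RT/g = 287.0 × 271 / 9.81 = 7928.3 m.
Invert the barometric formula: z = H ln(P₀/P).
P₀/P = 1030/206 = 5.0000; ln(5.0000) = 1.6094.
z = 7928.3 × 1.6094 = 12760 m.

z ≈ 12800 m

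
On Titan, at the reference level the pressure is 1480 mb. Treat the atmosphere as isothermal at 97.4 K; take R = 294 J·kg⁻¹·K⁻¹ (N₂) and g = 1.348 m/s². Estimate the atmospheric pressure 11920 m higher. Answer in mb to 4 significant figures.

Scale height: H = RT/g = 294 × 97.4 / 1.348 = 21243 m.
Barometric formula: P = P₀ exp(−z/H).
z/H = 11920/21243 = 0.56113; exp(−0.56113) = 0.57056.
P = 1480 × 0.57056 = 844.43 mb.

P ≈ 844.4 mb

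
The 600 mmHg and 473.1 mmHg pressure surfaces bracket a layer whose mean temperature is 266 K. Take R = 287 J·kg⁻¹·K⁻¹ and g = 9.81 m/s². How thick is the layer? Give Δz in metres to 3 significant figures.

Hypsometric equation: Δz = (R T̄/g) ln(P₁/P₂).
R T̄/g = 287 × 266 / 9.81 = 7782.1 m.
ln(600/473.1) = ln(1.2682) = 0.23760.
Δz = 7782.1 × 0.23760 = 1849.0 m.

Δz ≈ 1850 m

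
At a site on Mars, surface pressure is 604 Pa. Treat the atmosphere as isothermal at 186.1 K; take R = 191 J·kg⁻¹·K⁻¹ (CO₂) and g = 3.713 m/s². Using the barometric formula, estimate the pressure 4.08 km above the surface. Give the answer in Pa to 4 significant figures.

P ≈ 394.4 Pa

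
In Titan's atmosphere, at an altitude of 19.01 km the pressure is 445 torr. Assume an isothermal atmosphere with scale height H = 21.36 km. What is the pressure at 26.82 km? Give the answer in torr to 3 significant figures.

Between two levels, P₂ = P₁ exp(−Δz/H) with Δz = z₂ − z₁.
Δz = 26820 − 19010 = 7810.0 m; Δz/H = 7810.0/21360 = 0.36564.
P₂ = 445 × exp(−0.36564) = 445 × 0.69375 = 308.72 torr.

P ≈ 309 torr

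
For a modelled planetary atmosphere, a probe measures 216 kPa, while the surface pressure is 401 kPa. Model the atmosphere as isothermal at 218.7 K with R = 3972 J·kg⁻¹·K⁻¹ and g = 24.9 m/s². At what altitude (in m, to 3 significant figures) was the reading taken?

Scale height: H = RT/g = 3972 × 218.7 / 24.9 = 34887 m.
Invert the barometric formula: z = H ln(P₀/P).
P₀/P = 401/216 = 1.8565; ln(1.8565) = 0.61869.
z = 34887 × 0.61869 = 21584 m.

z ≈ 21600 m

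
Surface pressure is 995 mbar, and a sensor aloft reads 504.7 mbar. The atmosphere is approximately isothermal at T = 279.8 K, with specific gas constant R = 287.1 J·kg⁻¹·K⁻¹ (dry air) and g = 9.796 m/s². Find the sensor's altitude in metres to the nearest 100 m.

z ≈ 5600 m

Scale height: H = RT/g = 287.1 × 279.8 / 9.796 = 8200.3 m.
Invert the barometric formula: z = H ln(P₀/P).
P₀/P = 995/504.7 = 1.9715; ln(1.9715) = 0.67879.
z = 8200.3 × 0.67879 = 5566.3 m.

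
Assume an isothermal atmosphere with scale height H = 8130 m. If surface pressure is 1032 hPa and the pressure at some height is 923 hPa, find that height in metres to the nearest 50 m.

z ≈ 900 m

Invert the barometric formula: z = H ln(P₀/P).
P₀/P = 1032/923 = 1.1181; ln(1.1181) = 0.11163.
z = 8130.0 × 0.11163 = 907.55 m.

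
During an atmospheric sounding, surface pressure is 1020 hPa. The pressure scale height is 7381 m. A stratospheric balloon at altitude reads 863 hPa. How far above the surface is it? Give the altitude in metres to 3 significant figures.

z ≈ 1230 m

Invert the barometric formula: z = H ln(P₀/P).
P₀/P = 1020/863 = 1.1819; ln(1.1819) = 0.16712.
z = 7381.0 × 0.16712 = 1233.5 m.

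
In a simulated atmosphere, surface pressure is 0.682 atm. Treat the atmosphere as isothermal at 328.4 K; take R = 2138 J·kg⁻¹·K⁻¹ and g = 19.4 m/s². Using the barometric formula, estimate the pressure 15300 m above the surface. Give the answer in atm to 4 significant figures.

Scale height: H = RT/g = 2138 × 328.4 / 19.4 = 36192 m.
Barometric formula: P = P₀ exp(−z/H).
z/H = 15300/36192 = 0.42275; exp(−0.42275) = 0.65524.
P = 0.682 × 0.65524 = 0.44687 atm.

P ≈ 0.4469 atm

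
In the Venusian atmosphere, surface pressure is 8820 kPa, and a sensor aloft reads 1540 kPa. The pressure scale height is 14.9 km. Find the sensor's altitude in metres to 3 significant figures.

z ≈ 26000 m

Invert the barometric formula: z = H ln(P₀/P).
P₀/P = 8820/1540 = 5.7273; ln(5.7273) = 1.7452.
z = 14900 × 1.7452 = 26003 m.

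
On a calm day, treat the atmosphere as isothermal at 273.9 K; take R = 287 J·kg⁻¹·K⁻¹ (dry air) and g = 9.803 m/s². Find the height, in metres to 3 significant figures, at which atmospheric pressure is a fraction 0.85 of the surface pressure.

z ≈ 1300 m

Scale height: H = RT/g = 287 × 273.9 / 9.803 = 8018.9 m.
Set P/P₀ = exp(−z/H) = 0.85, so z = −H ln(0.85).
−ln(0.85) = 0.16252; z = 8018.9 × 0.16252 = 1303.2 m.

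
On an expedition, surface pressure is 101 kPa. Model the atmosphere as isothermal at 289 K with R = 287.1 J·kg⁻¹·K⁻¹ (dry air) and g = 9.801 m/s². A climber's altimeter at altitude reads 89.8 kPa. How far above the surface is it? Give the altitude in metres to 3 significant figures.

z ≈ 995 m

Scale height: H = RT/g = 287.1 × 289 / 9.801 = 8465.7 m.
Invert the barometric formula: z = H ln(P₀/P).
P₀/P = 101/89.8 = 1.1247; ln(1.1247) = 0.11752.
z = 8465.7 × 0.11752 = 994.89 m.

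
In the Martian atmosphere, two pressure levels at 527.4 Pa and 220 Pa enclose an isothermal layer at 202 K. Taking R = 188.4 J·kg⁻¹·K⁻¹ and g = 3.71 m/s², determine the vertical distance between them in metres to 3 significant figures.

Δz ≈ 8970 m

Hypsometric equation: Δz = (R T̄/g) ln(P₁/P₂).
R T̄/g = 188.4 × 202 / 3.71 = 10258 m.
ln(527.4/220) = ln(2.3973) = 0.87434.
Δz = 10258 × 0.87434 = 8969.0 m.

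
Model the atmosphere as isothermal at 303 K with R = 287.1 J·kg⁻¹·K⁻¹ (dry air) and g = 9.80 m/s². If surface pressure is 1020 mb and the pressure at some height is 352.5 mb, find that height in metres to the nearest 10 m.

Scale height: H = RT/g = 287.1 × 303 / 9.80 = 8876.7 m.
Invert the barometric formula: z = H ln(P₀/P).
P₀/P = 1020/352.5 = 2.8936; ln(2.8936) = 1.0625.
z = 8876.7 × 1.0625 = 9431.5 m.

z ≈ 9430 m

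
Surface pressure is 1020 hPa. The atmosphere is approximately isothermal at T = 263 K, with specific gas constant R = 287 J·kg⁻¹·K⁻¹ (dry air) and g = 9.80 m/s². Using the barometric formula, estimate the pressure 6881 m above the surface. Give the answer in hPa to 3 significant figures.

P ≈ 417 hPa

Scale height: H = RT/g = 287 × 263 / 9.80 = 7702.1 m.
Barometric formula: P = P₀ exp(−z/H).
z/H = 6881.0/7702.1 = 0.89339; exp(−0.89339) = 0.40927.
P = 1020 × 0.40927 = 417.46 hPa.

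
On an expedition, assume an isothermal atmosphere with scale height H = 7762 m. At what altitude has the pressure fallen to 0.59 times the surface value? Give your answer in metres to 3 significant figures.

z ≈ 4100 m

Set P/P₀ = exp(−z/H) = 0.59, so z = −H ln(0.59).
−ln(0.59) = 0.52763; z = 7762.0 × 0.52763 = 4095.5 m.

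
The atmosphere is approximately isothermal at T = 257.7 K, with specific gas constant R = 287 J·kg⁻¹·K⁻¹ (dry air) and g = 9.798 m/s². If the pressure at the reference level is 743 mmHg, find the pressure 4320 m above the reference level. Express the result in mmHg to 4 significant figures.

P ≈ 419.2 mmHg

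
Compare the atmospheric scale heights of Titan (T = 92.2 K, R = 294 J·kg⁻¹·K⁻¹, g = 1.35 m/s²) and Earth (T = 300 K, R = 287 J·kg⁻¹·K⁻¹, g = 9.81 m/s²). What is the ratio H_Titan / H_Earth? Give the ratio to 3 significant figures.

H = RT/g for each body.
H_Titan = 294 × 92.2 / 1.35 = 20079 m.
H_Earth = 287 × 300 / 9.81 = 8776.8 m.
H_Titan/H_Earth = 20079/8776.8 = 2.2877.

H_Titan/H_Earth ≈ 2.29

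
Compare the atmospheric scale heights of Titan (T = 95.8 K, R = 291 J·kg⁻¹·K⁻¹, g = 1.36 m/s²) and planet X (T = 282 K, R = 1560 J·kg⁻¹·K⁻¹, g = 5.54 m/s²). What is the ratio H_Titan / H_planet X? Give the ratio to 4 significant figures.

H = RT/g for each body.
H_Titan = 291 × 95.8 / 1.36 = 20498 m.
H_planet X = 1560 × 282 / 5.54 = 79408 m.
H_Titan/H_planet X = 20498/79408 = 0.25814.

H_Titan/H_planet X ≈ 0.2581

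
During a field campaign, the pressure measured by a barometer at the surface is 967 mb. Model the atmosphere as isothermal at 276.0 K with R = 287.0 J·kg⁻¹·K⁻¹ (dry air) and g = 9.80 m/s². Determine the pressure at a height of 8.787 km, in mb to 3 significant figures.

Scale height: H = RT/g = 287.0 × 276.0 / 9.80 = 8082.9 m.
Barometric formula: P = P₀ exp(−z/H).
z/H = 8787.0/8082.9 = 1.0871; exp(−1.0871) = 0.33719.
P = 967 × 0.33719 = 326.06 mb.

P ≈ 326 mb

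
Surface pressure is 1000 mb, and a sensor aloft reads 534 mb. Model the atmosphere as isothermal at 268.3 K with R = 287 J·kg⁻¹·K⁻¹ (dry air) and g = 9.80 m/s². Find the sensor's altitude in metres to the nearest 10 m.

z ≈ 4930 m

Scale height: H = RT/g = 287 × 268.3 / 9.80 = 7857.4 m.
Invert the barometric formula: z = H ln(P₀/P).
P₀/P = 1000/534 = 1.8727; ln(1.8727) = 0.62738.
z = 7857.4 × 0.62738 = 4929.6 m.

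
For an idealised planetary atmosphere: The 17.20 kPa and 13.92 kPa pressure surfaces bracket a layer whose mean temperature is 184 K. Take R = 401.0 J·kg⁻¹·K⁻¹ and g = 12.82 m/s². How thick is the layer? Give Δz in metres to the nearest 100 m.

Hypsometric equation: Δz = (R T̄/g) ln(P₁/P₂).
R T̄/g = 401.0 × 184 / 12.82 = 5755.4 m.
ln(17.20/13.92) = ln(1.2356) = 0.21156.
Δz = 5755.4 × 0.21156 = 1217.6 m.

Δz ≈ 1200 m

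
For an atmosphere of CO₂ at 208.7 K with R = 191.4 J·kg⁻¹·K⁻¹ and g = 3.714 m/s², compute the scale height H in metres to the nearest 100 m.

H ≈ 10800 m

The scale height of an isothermal atmosphere is H = RT/g.
H = 191.4 × 208.7 / 3.714 = 39945/3.714 = 10755 m.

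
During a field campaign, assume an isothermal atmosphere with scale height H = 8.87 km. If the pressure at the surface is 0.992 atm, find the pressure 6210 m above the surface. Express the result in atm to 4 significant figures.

P ≈ 0.4926 atm

Barometric formula: P = P₀ exp(−z/H).
z/H = 6210.0/8870.0 = 0.70011; exp(−0.70011) = 0.49653.
P = 0.992 × 0.49653 = 0.49256 atm.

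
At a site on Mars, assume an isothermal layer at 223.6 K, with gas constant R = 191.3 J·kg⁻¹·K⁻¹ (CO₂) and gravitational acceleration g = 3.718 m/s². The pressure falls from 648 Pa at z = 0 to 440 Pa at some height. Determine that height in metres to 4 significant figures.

Scale height: H = RT/g = 191.3 × 223.6 / 3.718 = 11505 m.
Invert the barometric formula: z = H ln(P₀/P).
P₀/P = 648/440 = 1.4727; ln(1.4727) = 0.38710.
z = 11505 × 0.38710 = 4453.6 m.

z ≈ 4454 m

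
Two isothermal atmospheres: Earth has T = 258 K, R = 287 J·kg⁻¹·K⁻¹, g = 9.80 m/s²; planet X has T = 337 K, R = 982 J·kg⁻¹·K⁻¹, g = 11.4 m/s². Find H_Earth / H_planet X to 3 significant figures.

H = RT/g for each body.
H_Earth = 287 × 258 / 9.80 = 7555.7 m.
H_planet X = 982 × 337 / 11.4 = 29029 m.
H_Earth/H_planet X = 7555.7/29029 = 0.26028.

H_Earth/H_planet X ≈ 0.260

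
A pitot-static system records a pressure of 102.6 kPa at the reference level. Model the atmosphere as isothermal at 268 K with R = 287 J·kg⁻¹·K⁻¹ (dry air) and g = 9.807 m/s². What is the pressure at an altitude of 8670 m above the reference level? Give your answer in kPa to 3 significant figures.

P ≈ 34.0 kPa

Scale height: H = RT/g = 287 × 268 / 9.807 = 7843.0 m.
Barometric formula: P = P₀ exp(−z/H).
z/H = 8670.0/7843.0 = 1.1054; exp(−1.1054) = 0.33108.
P = 102.6 × 0.33108 = 33.969 kPa.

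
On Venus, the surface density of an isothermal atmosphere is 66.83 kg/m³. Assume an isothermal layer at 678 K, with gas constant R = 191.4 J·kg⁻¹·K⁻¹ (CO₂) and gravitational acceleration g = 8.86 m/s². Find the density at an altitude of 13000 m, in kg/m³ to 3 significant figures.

ρ ≈ 27.5 kg/m³

Scale height: H = RT/g = 191.4 × 678 / 8.86 = 14647 m.
In an isothermal atmosphere, density decays like pressure: ρ = ρ₀ exp(−z/H).
z/H = 13000/14647 = 0.88755; exp(−0.88755) = 0.41166.
ρ = 66.83 × 0.41166 = 27.511 kg/m³.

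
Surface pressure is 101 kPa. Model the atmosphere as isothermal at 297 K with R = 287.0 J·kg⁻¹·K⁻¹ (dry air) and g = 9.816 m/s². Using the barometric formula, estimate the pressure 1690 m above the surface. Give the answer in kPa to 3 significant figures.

P ≈ 83.1 kPa

Scale height: H = RT/g = 287.0 × 297 / 9.816 = 8683.7 m.
Barometric formula: P = P₀ exp(−z/H).
z/H = 1690.0/8683.7 = 0.19462; exp(−0.19462) = 0.82315.
P = 101 × 0.82315 = 83.138 kPa.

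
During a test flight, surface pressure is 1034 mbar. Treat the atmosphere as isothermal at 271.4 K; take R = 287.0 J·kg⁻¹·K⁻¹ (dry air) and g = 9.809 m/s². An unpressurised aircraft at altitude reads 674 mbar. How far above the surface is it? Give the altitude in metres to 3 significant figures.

z ≈ 3400 m

Scale height: H = RT/g = 287.0 × 271.4 / 9.809 = 7940.9 m.
Invert the barometric formula: z = H ln(P₀/P).
P₀/P = 1034/674 = 1.5341; ln(1.5341) = 0.42794.
z = 7940.9 × 0.42794 = 3398.2 m.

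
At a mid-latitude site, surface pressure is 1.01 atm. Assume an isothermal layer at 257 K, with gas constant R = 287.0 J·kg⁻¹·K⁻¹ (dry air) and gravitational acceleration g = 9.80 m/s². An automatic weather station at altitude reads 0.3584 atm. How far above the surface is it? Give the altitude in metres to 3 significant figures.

z ≈ 7800 m

Scale height: H = RT/g = 287.0 × 257 / 9.80 = 7526.4 m.
Invert the barometric formula: z = H ln(P₀/P).
P₀/P = 1.01/0.3584 = 2.8181; ln(2.8181) = 1.0361.
z = 7526.4 × 1.0361 = 7798.1 m.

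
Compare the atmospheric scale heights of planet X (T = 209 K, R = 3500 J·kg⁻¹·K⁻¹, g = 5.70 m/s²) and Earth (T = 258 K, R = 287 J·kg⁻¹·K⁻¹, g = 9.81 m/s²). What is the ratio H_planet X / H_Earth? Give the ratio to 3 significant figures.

H_planet X/H_Earth ≈ 17.0

H = RT/g for each body.
H_planet X = 3500 × 209 / 5.70 = 128330 m.
H_Earth = 287 × 258 / 9.81 = 7548.0 m.
H_planet X/H_Earth = 128330/7548.0 = 17.002.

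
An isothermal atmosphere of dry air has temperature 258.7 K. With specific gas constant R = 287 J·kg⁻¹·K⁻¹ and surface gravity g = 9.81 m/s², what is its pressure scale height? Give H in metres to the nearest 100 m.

H ≈ 7600 m

The scale height of an isothermal atmosphere is H = RT/g.
H = 287 × 258.7 / 9.81 = 74247/9.81 = 7568.5 m.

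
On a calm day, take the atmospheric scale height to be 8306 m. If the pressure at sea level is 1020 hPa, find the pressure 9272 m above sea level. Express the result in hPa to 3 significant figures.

P ≈ 334 hPa

Barometric formula: P = P₀ exp(−z/H).
z/H = 9272.0/8306.0 = 1.1163; exp(−1.1163) = 0.32749.
P = 1020 × 0.32749 = 334.04 hPa.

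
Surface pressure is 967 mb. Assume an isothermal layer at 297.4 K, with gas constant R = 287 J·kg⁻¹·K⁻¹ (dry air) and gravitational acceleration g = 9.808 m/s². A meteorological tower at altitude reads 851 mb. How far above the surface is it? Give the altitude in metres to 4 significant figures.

Scale height: H = RT/g = 287 × 297.4 / 9.808 = 8702.5 m.
Invert the barometric formula: z = H ln(P₀/P).
P₀/P = 967/851 = 1.1363; ln(1.1363) = 0.12778.
z = 8702.5 × 0.12778 = 1112.0 m.

z ≈ 1112 m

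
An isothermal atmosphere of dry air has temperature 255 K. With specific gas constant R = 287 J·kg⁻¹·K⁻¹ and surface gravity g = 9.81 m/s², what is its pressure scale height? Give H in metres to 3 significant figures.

H ≈ 7460 m

The scale height of an isothermal atmosphere is H = RT/g.
H = 287 × 255 / 9.81 = 73185/9.81 = 7460.2 m.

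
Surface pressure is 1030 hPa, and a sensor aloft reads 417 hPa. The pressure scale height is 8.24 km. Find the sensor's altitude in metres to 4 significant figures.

z ≈ 7451 m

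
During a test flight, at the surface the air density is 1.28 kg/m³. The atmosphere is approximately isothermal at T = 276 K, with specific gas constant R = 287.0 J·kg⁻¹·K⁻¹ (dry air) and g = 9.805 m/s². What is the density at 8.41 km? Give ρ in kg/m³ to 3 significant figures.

ρ ≈ 0.452 kg/m³

Scale height: H = RT/g = 287.0 × 276 / 9.805 = 8078.7 m.
In an isothermal atmosphere, density decays like pressure: ρ = ρ₀ exp(−z/H).
z/H = 8410.0/8078.7 = 1.0410; exp(−1.0410) = 0.35310.
ρ = 1.28 × 0.35310 = 0.45197 kg/m³.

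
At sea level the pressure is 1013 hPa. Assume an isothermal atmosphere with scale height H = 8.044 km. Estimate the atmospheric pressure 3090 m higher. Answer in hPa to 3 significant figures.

Barometric formula: P = P₀ exp(−z/H).
z/H = 3090.0/8044.0 = 0.38414; exp(−0.38414) = 0.68104.
P = 1013 × 0.68104 = 689.89 hPa.

P ≈ 690 hPa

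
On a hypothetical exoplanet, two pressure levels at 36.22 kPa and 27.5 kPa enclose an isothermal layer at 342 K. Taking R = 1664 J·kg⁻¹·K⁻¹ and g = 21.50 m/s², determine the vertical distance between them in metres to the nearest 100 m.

Hypsometric equation: Δz = (R T̄/g) ln(P₁/P₂).
R T̄/g = 1664 × 342 / 21.50 = 26469 m.
ln(36.22/27.5) = ln(1.3171) = 0.27543.
Δz = 26469 × 0.27543 = 7290.4 m.

Δz ≈ 7300 m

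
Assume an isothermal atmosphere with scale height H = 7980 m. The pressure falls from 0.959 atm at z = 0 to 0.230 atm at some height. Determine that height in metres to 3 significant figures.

z ≈ 11400 m

Invert the barometric formula: z = H ln(P₀/P).
P₀/P = 0.959/0.230 = 4.1696; ln(4.1696) = 1.4278.
z = 7980.0 × 1.4278 = 11394 m.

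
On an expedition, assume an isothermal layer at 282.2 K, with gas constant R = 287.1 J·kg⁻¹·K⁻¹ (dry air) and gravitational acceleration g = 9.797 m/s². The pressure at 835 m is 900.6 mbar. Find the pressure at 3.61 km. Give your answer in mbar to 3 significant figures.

P ≈ 644 mbar

Scale height: H = RT/g = 287.1 × 282.2 / 9.797 = 8269.8 m.
Between two levels, P₂ = P₁ exp(−Δz/H) with Δz = z₂ − z₁.
Δz = 3610.0 − 835.00 = 2775.0 m; Δz/H = 2775.0/8269.8 = 0.33556.
P₂ = 900.6 × exp(−0.33556) = 900.6 × 0.71494 = 643.87 mbar.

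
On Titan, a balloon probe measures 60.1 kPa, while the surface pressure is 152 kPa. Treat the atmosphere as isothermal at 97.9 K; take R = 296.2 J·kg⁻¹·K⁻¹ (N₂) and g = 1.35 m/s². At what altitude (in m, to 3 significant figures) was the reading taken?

z ≈ 19900 m

Scale height: H = RT/g = 296.2 × 97.9 / 1.35 = 21480 m.
Invert the barometric formula: z = H ln(P₀/P).
P₀/P = 152/60.1 = 2.5291; ln(2.5291) = 0.92786.
z = 21480 × 0.92786 = 19930 m.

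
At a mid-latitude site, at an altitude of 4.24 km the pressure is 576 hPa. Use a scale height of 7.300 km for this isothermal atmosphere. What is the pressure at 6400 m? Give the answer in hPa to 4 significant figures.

P ≈ 428.5 hPa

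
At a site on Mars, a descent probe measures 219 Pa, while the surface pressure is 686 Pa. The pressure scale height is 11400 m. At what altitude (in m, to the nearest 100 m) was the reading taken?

z ≈ 13000 m

Invert the barometric formula: z = H ln(P₀/P).
P₀/P = 686/219 = 3.1324; ln(3.1324) = 1.1418.
z = 11400 × 1.1418 = 13017 m.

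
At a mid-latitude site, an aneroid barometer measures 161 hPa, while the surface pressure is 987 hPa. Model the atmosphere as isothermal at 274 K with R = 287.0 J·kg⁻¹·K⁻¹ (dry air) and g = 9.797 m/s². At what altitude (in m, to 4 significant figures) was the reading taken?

Scale height: H = RT/g = 287.0 × 274 / 9.797 = 8026.7 m.
Invert the barometric formula: z = H ln(P₀/P).
P₀/P = 987/161 = 6.1304; ln(6.1304) = 1.8133.
z = 8026.7 × 1.8133 = 14555 m.

z ≈ 14550 m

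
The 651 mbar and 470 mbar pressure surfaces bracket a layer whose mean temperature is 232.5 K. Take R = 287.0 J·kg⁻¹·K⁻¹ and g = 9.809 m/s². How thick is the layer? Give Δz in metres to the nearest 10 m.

Hypsometric equation: Δz = (R T̄/g) ln(P₁/P₂).
R T̄/g = 287.0 × 232.5 / 9.809 = 6802.7 m.
ln(651/470) = ln(1.3851) = 0.32577.
Δz = 6802.7 × 0.32577 = 2216.1 m.

Δz ≈ 2220 m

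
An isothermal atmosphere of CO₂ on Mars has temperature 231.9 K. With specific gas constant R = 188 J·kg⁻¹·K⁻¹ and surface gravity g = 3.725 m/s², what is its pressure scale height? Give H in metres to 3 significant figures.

H ≈ 11700 m

The scale height of an isothermal atmosphere is H = RT/g.
H = 188 × 231.9 / 3.725 = 43597/3.725 = 11704 m.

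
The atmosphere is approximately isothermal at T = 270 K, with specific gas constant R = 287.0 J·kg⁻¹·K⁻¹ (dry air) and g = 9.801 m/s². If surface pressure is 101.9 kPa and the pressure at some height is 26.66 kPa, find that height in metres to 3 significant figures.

z ≈ 10600 m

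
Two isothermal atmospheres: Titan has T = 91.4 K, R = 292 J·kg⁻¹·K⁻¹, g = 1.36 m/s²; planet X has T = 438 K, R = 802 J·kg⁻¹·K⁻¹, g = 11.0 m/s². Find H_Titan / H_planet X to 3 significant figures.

H_Titan/H_planet X ≈ 0.615

H = RT/g for each body.
H_Titan = 292 × 91.4 / 1.36 = 19624 m.
H_planet X = 802 × 438 / 11.0 = 31934 m.
H_Titan/H_planet X = 19624/31934 = 0.61452.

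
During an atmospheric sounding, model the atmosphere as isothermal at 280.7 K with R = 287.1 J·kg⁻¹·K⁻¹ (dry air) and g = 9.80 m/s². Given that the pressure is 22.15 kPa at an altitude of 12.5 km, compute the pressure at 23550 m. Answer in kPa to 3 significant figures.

P ≈ 5.78 kPa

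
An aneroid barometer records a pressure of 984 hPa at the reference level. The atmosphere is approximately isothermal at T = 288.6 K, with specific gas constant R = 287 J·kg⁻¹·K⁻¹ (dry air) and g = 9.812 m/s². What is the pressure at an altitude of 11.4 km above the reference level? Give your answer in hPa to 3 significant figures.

P ≈ 255 hPa

Scale height: H = RT/g = 287 × 288.6 / 9.812 = 8441.5 m.
Barometric formula: P = P₀ exp(−z/H).
z/H = 11400/8441.5 = 1.3505; exp(−1.3505) = 0.25911.
P = 984 × 0.25911 = 254.96 hPa.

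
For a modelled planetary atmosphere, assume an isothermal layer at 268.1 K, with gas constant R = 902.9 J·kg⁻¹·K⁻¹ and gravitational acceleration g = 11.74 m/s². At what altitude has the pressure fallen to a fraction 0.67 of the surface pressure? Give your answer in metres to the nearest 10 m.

z ≈ 8260 m

Scale height: H = RT/g = 902.9 × 268.1 / 11.74 = 20619 m.
Set P/P₀ = exp(−z/H) = 0.67, so z = −H ln(0.67).
−ln(0.67) = 0.40048; z = 20619 × 0.40048 = 8257.5 m.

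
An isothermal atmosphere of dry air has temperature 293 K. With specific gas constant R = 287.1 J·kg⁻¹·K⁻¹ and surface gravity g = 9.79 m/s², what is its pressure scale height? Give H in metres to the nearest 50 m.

The scale height of an isothermal atmosphere is H = RT/g.
H = 287.1 × 293 / 9.79 = 84120/9.79 = 8592.4 m.

H ≈ 8600 m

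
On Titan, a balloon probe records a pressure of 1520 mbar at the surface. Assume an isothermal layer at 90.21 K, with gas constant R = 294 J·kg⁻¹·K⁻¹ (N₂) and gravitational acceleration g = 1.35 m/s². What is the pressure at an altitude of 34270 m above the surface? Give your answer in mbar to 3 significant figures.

P ≈ 266 mbar

Scale height: H = RT/g = 294 × 90.21 / 1.35 = 19646 m.
Barometric formula: P = P₀ exp(−z/H).
z/H = 34270/19646 = 1.7444; exp(−1.7444) = 0.17475.
P = 1520 × 0.17475 = 265.62 mbar.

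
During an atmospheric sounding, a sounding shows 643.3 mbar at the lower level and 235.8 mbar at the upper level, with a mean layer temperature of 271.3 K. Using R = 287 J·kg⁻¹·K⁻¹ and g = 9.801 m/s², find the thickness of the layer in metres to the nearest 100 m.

Δz ≈ 8000 m

Hypsometric equation: Δz = (R T̄/g) ln(P₁/P₂).
R T̄/g = 287 × 271.3 / 9.801 = 7944.4 m.
ln(643.3/235.8) = ln(2.7282) = 1.0036.
Δz = 7944.4 × 1.0036 = 7973.0 m.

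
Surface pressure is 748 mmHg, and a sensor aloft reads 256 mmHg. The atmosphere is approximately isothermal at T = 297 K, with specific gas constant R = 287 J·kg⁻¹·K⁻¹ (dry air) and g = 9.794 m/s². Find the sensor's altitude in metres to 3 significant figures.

z ≈ 9330 m

Scale height: H = RT/g = 287 × 297 / 9.794 = 8703.2 m.
Invert the barometric formula: z = H ln(P₀/P).
P₀/P = 748/256 = 2.9219; ln(2.9219) = 1.0722.
z = 8703.2 × 1.0722 = 9331.6 m.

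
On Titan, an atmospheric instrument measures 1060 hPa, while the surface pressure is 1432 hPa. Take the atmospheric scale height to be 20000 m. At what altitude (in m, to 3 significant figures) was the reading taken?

z ≈ 6020 m

Invert the barometric formula: z = H ln(P₀/P).
P₀/P = 1432/1060 = 1.3509; ln(1.3509) = 0.30077.
z = 20000 × 0.30077 = 6015.4 m.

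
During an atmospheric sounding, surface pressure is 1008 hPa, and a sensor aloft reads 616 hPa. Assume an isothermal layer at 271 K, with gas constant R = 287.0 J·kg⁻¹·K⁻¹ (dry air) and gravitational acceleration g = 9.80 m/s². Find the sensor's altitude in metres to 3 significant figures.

Scale height: H = RT/g = 287.0 × 271 / 9.80 = 7936.4 m.
Invert the barometric formula: z = H ln(P₀/P).
P₀/P = 1008/616 = 1.6364; ln(1.6364) = 0.49250.
z = 7936.4 × 0.49250 = 3908.7 m.

z ≈ 3910 m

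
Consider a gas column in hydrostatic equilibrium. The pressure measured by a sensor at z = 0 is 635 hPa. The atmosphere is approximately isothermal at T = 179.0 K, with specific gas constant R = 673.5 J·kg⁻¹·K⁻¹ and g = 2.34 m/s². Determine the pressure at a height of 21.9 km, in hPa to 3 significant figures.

P ≈ 415 hPa

Scale height: H = RT/g = 673.5 × 179.0 / 2.34 = 51520 m.
Barometric formula: P = P₀ exp(−z/H).
z/H = 21900/51520 = 0.42508; exp(−0.42508) = 0.65372.
P = 635 × 0.65372 = 415.11 hPa.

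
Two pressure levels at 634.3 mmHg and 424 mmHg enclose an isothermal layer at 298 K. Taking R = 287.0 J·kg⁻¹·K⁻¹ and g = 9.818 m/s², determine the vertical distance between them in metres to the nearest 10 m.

Hypsometric equation: Δz = (R T̄/g) ln(P₁/P₂).
R T̄/g = 287.0 × 298 / 9.818 = 8711.1 m.
ln(634.3/424) = ln(1.4960) = 0.40279.
Δz = 8711.1 × 0.40279 = 3508.7 m.

Δz ≈ 3510 m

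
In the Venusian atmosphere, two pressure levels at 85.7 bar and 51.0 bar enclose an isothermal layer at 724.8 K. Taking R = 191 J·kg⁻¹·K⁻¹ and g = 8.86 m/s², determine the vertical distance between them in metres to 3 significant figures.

Hypsometric equation: Δz = (R T̄/g) ln(P₁/P₂).
R T̄/g = 191 × 724.8 / 8.86 = 15625 m.
ln(85.7/51.0) = ln(1.6804) = 0.51903.
Δz = 15625 × 0.51903 = 8109.8 m.

Δz ≈ 8110 m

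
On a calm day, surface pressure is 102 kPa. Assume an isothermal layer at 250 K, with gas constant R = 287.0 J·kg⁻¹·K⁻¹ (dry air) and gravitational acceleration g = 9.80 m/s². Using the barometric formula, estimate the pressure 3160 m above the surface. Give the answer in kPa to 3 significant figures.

Scale height: H = RT/g = 287.0 × 250 / 9.80 = 7321.4 m.
Barometric formula: P = P₀ exp(−z/H).
z/H = 3160.0/7321.4 = 0.43161; exp(−0.43161) = 0.64946.
P = 102 × 0.64946 = 66.245 kPa.

P ≈ 66.2 kPa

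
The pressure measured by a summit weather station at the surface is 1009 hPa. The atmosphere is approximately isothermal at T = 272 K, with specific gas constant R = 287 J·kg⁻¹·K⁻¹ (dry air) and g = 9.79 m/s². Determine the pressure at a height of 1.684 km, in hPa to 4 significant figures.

P ≈ 816.9 hPa

Scale height: H = RT/g = 287 × 272 / 9.79 = 7973.9 m.
Barometric formula: P = P₀ exp(−z/H).
z/H = 1684.0/7973.9 = 0.21119; exp(−0.21119) = 0.80962.
P = 1009 × 0.80962 = 816.91 hPa.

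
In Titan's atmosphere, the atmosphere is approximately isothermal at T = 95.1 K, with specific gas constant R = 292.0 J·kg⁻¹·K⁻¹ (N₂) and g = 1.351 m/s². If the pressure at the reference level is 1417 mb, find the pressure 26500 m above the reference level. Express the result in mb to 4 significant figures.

P ≈ 390.4 mb

Scale height: H = RT/g = 292.0 × 95.1 / 1.351 = 20555 m.
Barometric formula: P = P₀ exp(−z/H).
z/H = 26500/20555 = 1.2892; exp(−1.2892) = 0.27549.
P = 1417 × 0.27549 = 390.37 mb.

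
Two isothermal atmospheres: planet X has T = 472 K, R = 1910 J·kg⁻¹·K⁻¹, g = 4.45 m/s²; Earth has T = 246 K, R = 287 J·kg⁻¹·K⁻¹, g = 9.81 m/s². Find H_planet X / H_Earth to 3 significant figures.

H_planet X/H_Earth ≈ 28.1

H = RT/g for each body.
H_planet X = 1910 × 472 / 4.45 = 202590 m.
H_Earth = 287 × 246 / 9.81 = 7196.9 m.
H_planet X/H_Earth = 202590/7196.9 = 28.150.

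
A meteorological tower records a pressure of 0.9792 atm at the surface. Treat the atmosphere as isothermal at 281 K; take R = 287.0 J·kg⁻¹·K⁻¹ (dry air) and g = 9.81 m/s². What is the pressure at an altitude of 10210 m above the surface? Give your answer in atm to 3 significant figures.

Scale height: H = RT/g = 287.0 × 281 / 9.81 = 8220.9 m.
Barometric formula: P = P₀ exp(−z/H).
z/H = 10210/8220.9 = 1.2420; exp(−1.2420) = 0.28881.
P = 0.9792 × 0.28881 = 0.28280 atm.

P ≈ 0.283 atm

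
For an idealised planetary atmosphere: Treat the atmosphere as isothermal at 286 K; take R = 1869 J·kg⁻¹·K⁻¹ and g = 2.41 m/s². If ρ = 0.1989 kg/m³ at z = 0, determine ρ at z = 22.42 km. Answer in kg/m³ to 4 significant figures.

Scale height: H = RT/g = 1869 × 286 / 2.41 = 221800 m.
In an isothermal atmosphere, density decays like pressure: ρ = ρ₀ exp(−z/H).
z/H = 22420/221800 = 0.10108; exp(−0.10108) = 0.90386.
ρ = 0.1989 × 0.90386 = 0.17978 kg/m³.

ρ ≈ 0.1798 kg/m³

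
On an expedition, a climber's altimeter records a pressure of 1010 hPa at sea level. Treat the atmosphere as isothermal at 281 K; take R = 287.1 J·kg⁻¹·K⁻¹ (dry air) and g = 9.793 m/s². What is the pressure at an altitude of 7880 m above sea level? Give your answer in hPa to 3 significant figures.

P ≈ 388 hPa

Scale height: H = RT/g = 287.1 × 281 / 9.793 = 8238.0 m.
Barometric formula: P = P₀ exp(−z/H).
z/H = 7880.0/8238.0 = 0.95654; exp(−0.95654) = 0.38422.
P = 1010 × 0.38422 = 388.06 hPa.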